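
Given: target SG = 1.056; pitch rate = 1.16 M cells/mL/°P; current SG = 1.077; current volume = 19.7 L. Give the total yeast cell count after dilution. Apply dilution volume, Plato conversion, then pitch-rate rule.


V_w = V·((SG_c−1)/(SG_t−1)−1);  °P = 259 − 259/SG_t;  cells = rate·(V+V_w)·°P
V_w = 19.7·((1.077−1)/(1.056−1)−1) = 7.3875
V_final = 19.7 + 7.3875 = 27.0875
°P = 259 − 259/1.056 = 13.7348
cells = 1.16·27.0875·13.7348

431.5695 billion cells


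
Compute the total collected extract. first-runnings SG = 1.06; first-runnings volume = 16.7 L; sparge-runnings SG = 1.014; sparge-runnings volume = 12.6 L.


total = Σ (SG_i − 1)·1000·V_i
first = (1.06 − 1)·1000·16.7 = 1002.0000
sparge = (1.014 − 1)·1000·12.6 = 176.4000
total = 1002.0000 + 176.4000

1178.4000 gravity·L


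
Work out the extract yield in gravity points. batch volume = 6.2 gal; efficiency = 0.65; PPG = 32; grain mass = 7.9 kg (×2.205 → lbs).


points = lbs × PPG × eff / vol
lbs = 7.9 × 2.205 = 17.4195
points = 17.4195 × 32 × 0.65 / 6.2

58.4396 points


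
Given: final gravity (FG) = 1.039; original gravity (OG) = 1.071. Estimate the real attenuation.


AA = (OG−FG)/(OG−1)·100;  RA = AA·0.8192
AA = (1.071 − 1.039)/(1.071 − 1)·100 = 45.0704
RA = 45.0704·0.8192

36.9217 %


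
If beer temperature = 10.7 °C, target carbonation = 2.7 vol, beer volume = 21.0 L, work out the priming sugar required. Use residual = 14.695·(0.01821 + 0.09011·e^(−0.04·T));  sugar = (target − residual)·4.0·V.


residual = 14.695·(0.01821 + 0.09011·e^(−0.04·10.7)) = 1.1307
sugar = (2.7 − 1.1307)·4.0·21.0

131.8210 g


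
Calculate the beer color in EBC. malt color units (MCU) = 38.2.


SRM = 1.4922·MCU^0.6859;  EBC = SRM·1.97
SRM = 1.4922·38.2^0.6859 = 18.1537
EBC = 18.1537·1.97

35.7627 EBC


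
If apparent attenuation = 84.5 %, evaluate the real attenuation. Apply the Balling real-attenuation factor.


RA = AA · 0.8192
RA = 84.5 · 0.8192

69.2224 %


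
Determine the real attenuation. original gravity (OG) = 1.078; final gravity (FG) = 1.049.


AA = (OG−FG)/(OG−1)·100;  RA = AA·0.8192
AA = (1.078 − 1.049)/(1.078 − 1)·100 = 37.1795
RA = 37.1795·0.8192

30.4574 %


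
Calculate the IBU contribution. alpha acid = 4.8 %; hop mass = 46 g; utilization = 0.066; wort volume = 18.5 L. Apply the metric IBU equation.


IBU = (α/100)·mass·U·1000 / V
IBU = (4.8/100)·46·0.066·1000 / 18.5

7.8772 IBU


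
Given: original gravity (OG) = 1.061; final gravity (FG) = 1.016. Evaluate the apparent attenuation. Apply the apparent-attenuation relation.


AA = (OG − FG)/(OG − 1) · 100
AA = (1.061 − 1.016)/(1.061 − 1) · 100

73.7705 %


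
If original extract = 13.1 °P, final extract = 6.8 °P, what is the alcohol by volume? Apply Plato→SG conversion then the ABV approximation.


SG = 259/(259 − P);  ABV = (OG − FG)·131.25
OG = 259/(259 − 13.1) = 1.0533
FG = 259/(259 − 6.8) = 1.0270
ABV = (1.0533 − 1.0270)·131.25

3.4533 % ABV


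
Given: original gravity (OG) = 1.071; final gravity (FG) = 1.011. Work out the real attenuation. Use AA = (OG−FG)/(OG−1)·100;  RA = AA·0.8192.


AA = (1.071 − 1.011)/(1.071 − 1)·100 = 84.5070
RA = 84.5070·0.8192

69.2282 %


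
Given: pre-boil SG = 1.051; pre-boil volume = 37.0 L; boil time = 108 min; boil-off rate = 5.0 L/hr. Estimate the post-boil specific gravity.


V_post = V_pre − rate·(t/60);  SG_post = 1 + (SG_pre−1)·V_pre/V_post
V_post = 37.0 − 5.0·(108/60) = 28.0000
SG_post = 1 + (1.051 − 1)·37.0/28.0000

1.0674


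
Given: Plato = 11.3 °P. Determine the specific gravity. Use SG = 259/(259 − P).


SG = 259/(259 − 11.3)

1.0456


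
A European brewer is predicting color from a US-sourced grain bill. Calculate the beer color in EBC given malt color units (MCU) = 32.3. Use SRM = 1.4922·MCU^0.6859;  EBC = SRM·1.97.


SRM = 1.4922·32.3^0.6859 = 16.1804
EBC = 16.1804·1.97

31.8754 EBC


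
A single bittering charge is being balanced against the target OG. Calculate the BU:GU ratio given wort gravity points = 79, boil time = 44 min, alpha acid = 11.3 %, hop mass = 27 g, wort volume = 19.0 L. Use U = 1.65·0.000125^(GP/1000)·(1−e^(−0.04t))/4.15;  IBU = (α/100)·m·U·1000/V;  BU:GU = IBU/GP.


U = 1.65·0.000125^(79/1000)·(1−e^(−0.04·44))/4.15 = 0.1618
IBU = (11.3/100)·27·0.1618·1000/19.0 = 25.9889
BU:GU = 25.9889/79

0.3290


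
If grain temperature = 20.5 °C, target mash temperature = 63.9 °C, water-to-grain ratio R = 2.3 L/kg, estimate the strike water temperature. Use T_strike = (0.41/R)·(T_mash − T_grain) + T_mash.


T_strike = (0.41/2.3)·(63.9 − 20.5) + 63.9

71.6365 °C


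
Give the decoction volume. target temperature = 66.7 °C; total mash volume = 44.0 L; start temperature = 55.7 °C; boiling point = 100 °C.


V_dec = V_total·(T_target − T_start)/(T_boil − T_start)
V_dec = 44.0·(66.7 − 55.7)/(100 − 55.7)

10.9255 L


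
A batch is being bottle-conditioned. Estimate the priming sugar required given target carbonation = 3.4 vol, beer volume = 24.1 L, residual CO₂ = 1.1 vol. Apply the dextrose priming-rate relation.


sugar = (target − residual)·4.0·V
sugar = (3.4 − 1.1)·4.0·24.1

221.7200 g


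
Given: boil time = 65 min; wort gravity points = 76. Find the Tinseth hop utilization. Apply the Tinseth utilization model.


U = 1.65·0.000125^(GP/1000) · (1 − e^(−0.04·t))/4.15
bigness = 1.65·0.000125^(76/1000) = 0.8334
boil_factor = (1 − e^(−0.04·65))/4.15 = 0.2231
U = 0.8334 · 0.2231

0.1859


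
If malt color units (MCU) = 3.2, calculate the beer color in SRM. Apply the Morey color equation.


SRM = 1.4922 · MCU^0.6859
SRM = 1.4922 · 3.2^0.6859

3.3137 SRM


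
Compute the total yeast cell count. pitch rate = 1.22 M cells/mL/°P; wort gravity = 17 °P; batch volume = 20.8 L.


cells (billions) = rate · V_L · °P
cells = 1.22 · 20.8 · 17

431.3920 billion cells


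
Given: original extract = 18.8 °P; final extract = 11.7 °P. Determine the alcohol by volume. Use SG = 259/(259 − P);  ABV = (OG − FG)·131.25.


OG = 259/(259 − 18.8) = 1.0783
FG = 259/(259 − 11.7) = 1.0473
ABV = (1.0783 − 1.0473)·131.25

4.0631 % ABV


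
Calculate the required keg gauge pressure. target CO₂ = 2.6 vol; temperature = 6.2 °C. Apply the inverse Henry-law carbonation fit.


psi = vols/(0.01821 + 0.09011·e^(−0.04·T)) − 14.695
psi = 2.6/(0.01821 + 0.09011·e^(−0.04·6.2)) − 14.695

14.6742 psi


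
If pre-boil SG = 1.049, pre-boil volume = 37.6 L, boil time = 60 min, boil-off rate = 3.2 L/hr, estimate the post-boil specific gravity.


V_post = V_pre − rate·(t/60);  SG_post = 1 + (SG_pre−1)·V_pre/V_post
V_post = 37.6 − 3.2·(60/60) = 34.4000
SG_post = 1 + (1.049 − 1)·37.6/34.4000

1.0536


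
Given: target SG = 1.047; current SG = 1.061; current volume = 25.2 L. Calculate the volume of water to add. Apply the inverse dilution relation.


V_water = V·((SG_curr − 1)/(SG_target − 1) − 1)
V_water = 25.2·((1.061 − 1)/(1.047 − 1) − 1)

7.5064 L


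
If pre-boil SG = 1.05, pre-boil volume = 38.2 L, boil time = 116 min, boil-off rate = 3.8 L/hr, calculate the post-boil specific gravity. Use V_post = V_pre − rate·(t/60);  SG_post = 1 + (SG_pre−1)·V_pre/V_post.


V_post = 38.2 − 3.8·(116/60) = 30.8533
SG_post = 1 + (1.05 − 1)·38.2/30.8533

1.0619


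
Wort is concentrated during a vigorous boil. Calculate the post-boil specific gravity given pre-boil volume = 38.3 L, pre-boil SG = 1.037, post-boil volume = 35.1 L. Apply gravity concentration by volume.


SG_post = 1 + (SG_pre − 1)·V_pre/V_post
pts_pre = (1.037 − 1)·1000 = 37.0000
pts_post = 37.0000·38.3/35.1 = 40.3732
SG_post = 1 + 40.3732/1000

1.0404


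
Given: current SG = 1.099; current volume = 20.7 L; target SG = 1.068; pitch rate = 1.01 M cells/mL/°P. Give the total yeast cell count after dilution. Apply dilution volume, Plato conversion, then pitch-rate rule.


V_w = V·((SG_c−1)/(SG_t−1)−1);  °P = 259 − 259/SG_t;  cells = rate·(V+V_w)·°P
V_w = 20.7·((1.099−1)/(1.068−1)−1) = 9.4368
V_final = 20.7 + 9.4368 = 30.1368
°P = 259 − 259/1.068 = 16.4906
cells = 1.01·30.1368·16.4906

501.9442 billion cells


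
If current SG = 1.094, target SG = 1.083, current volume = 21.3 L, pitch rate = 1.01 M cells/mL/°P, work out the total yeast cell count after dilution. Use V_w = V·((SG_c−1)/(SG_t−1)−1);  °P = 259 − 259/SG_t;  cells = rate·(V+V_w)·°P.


V_w = 21.3·((1.094−1)/(1.083−1)−1) = 2.8229
V_final = 21.3 + 2.8229 = 24.1229
°P = 259 − 259/1.083 = 19.8495
cells = 1.01·24.1229·19.8495

483.6154 billion cells


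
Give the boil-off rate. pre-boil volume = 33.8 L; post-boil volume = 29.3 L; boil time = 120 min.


rate = (V_pre − V_post) / (t_min/60)
rate = (33.8 − 29.3) / (120/60)

2.2500 L/hr


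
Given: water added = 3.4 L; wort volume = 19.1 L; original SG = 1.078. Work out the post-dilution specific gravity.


SG_new = 1 + (SG_old − 1)·V_old/(V_old + V_water)
pts = (1.078 − 1)·1000·19.1/(19.1 + 3.4) = 66.2133
SG_new = 1 + 66.2133/1000

1.0662


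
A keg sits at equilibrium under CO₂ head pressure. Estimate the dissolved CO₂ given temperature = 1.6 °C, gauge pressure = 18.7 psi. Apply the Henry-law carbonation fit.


vols = (P + 14.695)·(0.01821 + 0.09011·e^(−0.04·T))
vols = (18.7 + 14.695)·(0.01821 + 0.09011·e^(−0.04·1.6))

3.4308 volumes


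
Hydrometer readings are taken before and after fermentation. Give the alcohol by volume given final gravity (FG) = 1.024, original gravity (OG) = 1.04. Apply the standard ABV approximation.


ABV = (OG − FG) · 131.25
ABV = (1.04 − 1.024) · 131.25

2.1000 % ABV


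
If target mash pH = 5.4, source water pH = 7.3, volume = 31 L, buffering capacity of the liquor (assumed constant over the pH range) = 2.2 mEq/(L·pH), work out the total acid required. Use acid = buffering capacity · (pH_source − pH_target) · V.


acid = 2.2 · (7.3 − 5.4) · 31

129.5800 mEq


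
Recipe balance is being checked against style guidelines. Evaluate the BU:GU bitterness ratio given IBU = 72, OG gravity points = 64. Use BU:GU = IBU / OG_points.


BU:GU = 72 / 64

1.1250


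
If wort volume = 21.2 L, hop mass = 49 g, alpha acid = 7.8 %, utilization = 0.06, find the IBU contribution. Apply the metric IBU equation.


IBU = (α/100)·mass·U·1000 / V
IBU = (7.8/100)·49·0.06·1000 / 21.2

10.8170 IBU


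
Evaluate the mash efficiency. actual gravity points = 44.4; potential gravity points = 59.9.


efficiency = actual / potential × 100
efficiency = 44.4 / 59.9 × 100

74.1235 %


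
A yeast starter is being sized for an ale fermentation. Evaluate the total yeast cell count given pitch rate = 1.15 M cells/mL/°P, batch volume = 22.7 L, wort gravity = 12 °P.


cells (billions) = rate · V_L · °P
cells = 1.15 · 22.7 · 12

313.2600 billion cells


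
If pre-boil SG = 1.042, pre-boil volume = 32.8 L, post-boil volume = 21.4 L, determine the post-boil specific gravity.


SG_post = 1 + (SG_pre − 1)·V_pre/V_post
pts_pre = (1.042 − 1)·1000 = 42.0000
pts_post = 42.0000·32.8/21.4 = 64.3738
SG_post = 1 + 64.3738/1000

1.0644


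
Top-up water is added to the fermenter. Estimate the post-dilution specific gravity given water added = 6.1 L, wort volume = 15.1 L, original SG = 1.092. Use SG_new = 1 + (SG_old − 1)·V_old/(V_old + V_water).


pts = (1.092 − 1)·1000·15.1/(15.1 + 6.1) = 65.5283
SG_new = 1 + 65.5283/1000

1.0655


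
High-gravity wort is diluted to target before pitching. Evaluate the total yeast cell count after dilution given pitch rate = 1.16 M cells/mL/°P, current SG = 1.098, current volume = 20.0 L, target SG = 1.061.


V_w = V·((SG_c−1)/(SG_t−1)−1);  °P = 259 − 259/SG_t;  cells = rate·(V+V_w)·°P
V_w = 20.0·((1.098−1)/(1.061−1)−1) = 12.1311
V_final = 20.0 + 12.1311 = 32.1311
°P = 259 − 259/1.061 = 14.8907
cells = 1.16·32.1311·14.8907

555.0070 billion cells


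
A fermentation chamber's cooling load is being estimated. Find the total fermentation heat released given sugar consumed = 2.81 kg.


Q = m_sugar · 590 kJ/kg
Q = 2.81 · 590

1657.9000 kJ


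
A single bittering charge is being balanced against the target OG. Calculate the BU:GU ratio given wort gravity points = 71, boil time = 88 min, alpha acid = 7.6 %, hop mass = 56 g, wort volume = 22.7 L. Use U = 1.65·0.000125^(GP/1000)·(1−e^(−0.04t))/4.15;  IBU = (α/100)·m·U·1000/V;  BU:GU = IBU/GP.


U = 1.65·0.000125^(71/1000)·(1−e^(−0.04·88))/4.15 = 0.2038
IBU = (7.6/100)·56·0.2038·1000/22.7 = 38.2158
BU:GU = 38.2158/71

0.5383


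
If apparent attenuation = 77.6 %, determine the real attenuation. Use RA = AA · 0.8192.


RA = 77.6 · 0.8192

63.5699 %


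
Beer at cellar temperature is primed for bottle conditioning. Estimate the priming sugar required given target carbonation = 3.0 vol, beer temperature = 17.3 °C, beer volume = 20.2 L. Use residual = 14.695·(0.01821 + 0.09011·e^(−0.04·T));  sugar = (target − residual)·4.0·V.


residual = 14.695·(0.01821 + 0.09011·e^(−0.04·17.3)) = 0.9304
sugar = (3.0 − 0.9304)·4.0·20.2

167.2205 g


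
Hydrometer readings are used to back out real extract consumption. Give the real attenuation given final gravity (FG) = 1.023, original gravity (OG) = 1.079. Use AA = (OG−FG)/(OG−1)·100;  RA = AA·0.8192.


AA = (1.079 − 1.023)/(1.079 − 1)·100 = 70.8861
RA = 70.8861·0.8192

58.0699 %


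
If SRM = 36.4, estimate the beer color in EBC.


EBC = SRM · 1.97
EBC = 36.4 · 1.97

71.7080 EBC


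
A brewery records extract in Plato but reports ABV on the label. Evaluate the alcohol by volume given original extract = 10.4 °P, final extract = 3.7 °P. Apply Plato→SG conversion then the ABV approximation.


SG = 259/(259 − P);  ABV = (OG − FG)·131.25
OG = 259/(259 − 10.4) = 1.0418
FG = 259/(259 − 3.7) = 1.0145
ABV = (1.0418 − 1.0145)·131.25

3.5886 % ABV


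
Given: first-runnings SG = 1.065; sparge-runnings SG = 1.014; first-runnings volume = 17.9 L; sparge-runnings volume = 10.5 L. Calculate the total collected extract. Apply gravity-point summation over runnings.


total = Σ (SG_i − 1)·1000·V_i
first = (1.065 − 1)·1000·17.9 = 1163.5000
sparge = (1.014 − 1)·1000·10.5 = 147.0000
total = 1163.5000 + 147.0000

1310.5000 gravity·L


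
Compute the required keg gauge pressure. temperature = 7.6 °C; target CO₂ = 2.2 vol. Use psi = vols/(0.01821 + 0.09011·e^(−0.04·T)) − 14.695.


psi = 2.2/(0.01821 + 0.09011·e^(−0.04·7.6)) − 14.695

11.2794 psi


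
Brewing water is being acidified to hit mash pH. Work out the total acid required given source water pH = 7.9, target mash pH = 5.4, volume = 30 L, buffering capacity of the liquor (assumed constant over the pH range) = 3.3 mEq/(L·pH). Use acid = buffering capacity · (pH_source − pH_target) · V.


acid = 3.3 · (7.9 − 5.4) · 30

247.5000 mEq


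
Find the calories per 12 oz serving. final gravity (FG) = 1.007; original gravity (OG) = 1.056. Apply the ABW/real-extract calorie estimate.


ABW = (OG−FG)·131.25·0.79/FG;  °P = 259 − 259/SG (for OG→OE and FG→AE);  RE = 0.1808·OE + 0.8192·AE;  Cal = (6.9·ABW + 4·(RE−0.1))·FG·3.55
ABW = (1.056 − 1.007)·131.25·0.79/1.007 = 5.0454
OE = 259 − 259/1.056 = 13.7348 °P
AE = 259 − 259/1.007 = 1.8004 °P
RE = 0.1808·13.7348 + 0.8192·1.8004 = 3.9581 °P
Cal = (6.9·5.0454 + 4·(3.9581−0.1))·1.007·3.55

179.6206 kcal


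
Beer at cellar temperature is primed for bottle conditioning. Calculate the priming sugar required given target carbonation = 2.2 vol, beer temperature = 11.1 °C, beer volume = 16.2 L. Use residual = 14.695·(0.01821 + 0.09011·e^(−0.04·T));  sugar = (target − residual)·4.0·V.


residual = 14.695·(0.01821 + 0.09011·e^(−0.04·11.1)) = 1.1170
sugar = (2.2 − 1.1170)·4.0·16.2

70.1782 g


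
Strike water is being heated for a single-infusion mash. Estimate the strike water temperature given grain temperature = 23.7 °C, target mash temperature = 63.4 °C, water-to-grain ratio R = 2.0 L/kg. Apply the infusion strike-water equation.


T_strike = (0.41/R)·(T_mash − T_grain) + T_mash
T_strike = (0.41/2.0)·(63.4 − 23.7) + 63.4

71.5385 °C


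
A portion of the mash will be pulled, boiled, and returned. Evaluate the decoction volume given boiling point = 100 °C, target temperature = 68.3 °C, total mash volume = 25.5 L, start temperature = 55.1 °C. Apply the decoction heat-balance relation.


V_dec = V_total·(T_target − T_start)/(T_boil − T_start)
V_dec = 25.5·(68.3 − 55.1)/(100 − 55.1)

7.4967 L


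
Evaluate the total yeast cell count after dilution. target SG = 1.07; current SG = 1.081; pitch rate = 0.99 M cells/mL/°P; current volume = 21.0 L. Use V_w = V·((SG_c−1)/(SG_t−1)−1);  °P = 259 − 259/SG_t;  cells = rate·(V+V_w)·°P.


V_w = 21.0·((1.081−1)/(1.07−1)−1) = 3.3000
V_final = 21.0 + 3.3000 = 24.3000
°P = 259 − 259/1.07 = 16.9439
cells = 0.99·24.3000·16.9439

407.6200 billion cells


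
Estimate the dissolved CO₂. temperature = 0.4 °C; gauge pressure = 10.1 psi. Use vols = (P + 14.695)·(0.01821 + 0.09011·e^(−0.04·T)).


vols = (10.1 + 14.695)·(0.01821 + 0.09011·e^(−0.04·0.4))

2.6503 volumes


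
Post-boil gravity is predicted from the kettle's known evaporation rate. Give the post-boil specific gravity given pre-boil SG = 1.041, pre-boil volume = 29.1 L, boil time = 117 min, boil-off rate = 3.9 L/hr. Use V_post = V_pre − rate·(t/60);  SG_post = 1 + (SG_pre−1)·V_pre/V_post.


V_post = 29.1 − 3.9·(117/60) = 21.4950
SG_post = 1 + (1.041 − 1)·29.1/21.4950

1.0555


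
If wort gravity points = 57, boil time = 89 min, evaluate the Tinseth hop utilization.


U = 1.65·0.000125^(GP/1000) · (1 − e^(−0.04·t))/4.15
bigness = 1.65·0.000125^(57/1000) = 0.9886
boil_factor = (1 − e^(−0.04·89))/4.15 = 0.2341
U = 0.9886 · 0.2341

0.2314


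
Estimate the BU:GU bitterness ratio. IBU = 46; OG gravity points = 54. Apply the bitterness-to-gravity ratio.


BU:GU = IBU / OG_points
BU:GU = 46 / 54

0.8519


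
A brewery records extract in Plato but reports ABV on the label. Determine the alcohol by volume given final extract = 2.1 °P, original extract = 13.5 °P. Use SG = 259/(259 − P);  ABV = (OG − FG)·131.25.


OG = 259/(259 − 13.5) = 1.0550
FG = 259/(259 − 2.1) = 1.0082
ABV = (1.0550 − 1.0082)·131.25

6.1445 % ABV


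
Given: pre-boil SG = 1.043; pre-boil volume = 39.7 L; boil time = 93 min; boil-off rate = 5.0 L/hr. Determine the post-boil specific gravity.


V_post = V_pre − rate·(t/60);  SG_post = 1 + (SG_pre−1)·V_pre/V_post
V_post = 39.7 − 5.0·(93/60) = 31.9500
SG_post = 1 + (1.043 − 1)·39.7/31.9500

1.0534


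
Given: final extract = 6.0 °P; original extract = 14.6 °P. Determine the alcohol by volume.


SG = 259/(259 − P);  ABV = (OG − FG)·131.25
OG = 259/(259 − 14.6) = 1.0597
FG = 259/(259 − 6.0) = 1.0237
ABV = (1.0597 − 1.0237)·131.25

4.7280 % ABV


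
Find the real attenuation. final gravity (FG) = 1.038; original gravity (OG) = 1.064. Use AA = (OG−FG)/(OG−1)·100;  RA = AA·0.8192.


AA = (1.064 − 1.038)/(1.064 − 1)·100 = 40.6250
RA = 40.6250·0.8192

33.2800 %


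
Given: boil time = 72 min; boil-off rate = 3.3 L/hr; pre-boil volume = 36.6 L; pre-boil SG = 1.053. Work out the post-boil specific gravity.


V_post = V_pre − rate·(t/60);  SG_post = 1 + (SG_pre−1)·V_pre/V_post
V_post = 36.6 − 3.3·(72/60) = 32.6400
SG_post = 1 + (1.053 − 1)·36.6/32.6400

1.0594


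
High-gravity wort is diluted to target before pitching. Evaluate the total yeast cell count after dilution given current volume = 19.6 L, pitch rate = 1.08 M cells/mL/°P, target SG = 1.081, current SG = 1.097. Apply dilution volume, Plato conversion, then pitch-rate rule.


V_w = V·((SG_c−1)/(SG_t−1)−1);  °P = 259 − 259/SG_t;  cells = rate·(V+V_w)·°P
V_w = 19.6·((1.097−1)/(1.081−1)−1) = 3.8716
V_final = 19.6 + 3.8716 = 23.4716
°P = 259 − 259/1.081 = 19.4070
cells = 1.08·23.4716·19.4070

491.9553 billion cells


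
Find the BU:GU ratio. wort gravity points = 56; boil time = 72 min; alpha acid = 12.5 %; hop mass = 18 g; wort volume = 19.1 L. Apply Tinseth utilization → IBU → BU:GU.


U = 1.65·0.000125^(GP/1000)·(1−e^(−0.04t))/4.15;  IBU = (α/100)·m·U·1000/V;  BU:GU = IBU/GP
U = 1.65·0.000125^(56/1000)·(1−e^(−0.04·72))/4.15 = 0.2269
IBU = (12.5/100)·18·0.2269·1000/19.1 = 26.7253
BU:GU = 26.7253/56

0.4772


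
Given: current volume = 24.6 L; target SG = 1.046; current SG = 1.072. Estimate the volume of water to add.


V_water = V·((SG_curr − 1)/(SG_target − 1) − 1)
V_water = 24.6·((1.072 − 1)/(1.046 − 1) − 1)

13.9043 L


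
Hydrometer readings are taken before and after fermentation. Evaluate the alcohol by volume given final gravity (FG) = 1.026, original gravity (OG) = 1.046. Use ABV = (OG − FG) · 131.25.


ABV = (1.046 − 1.026) · 131.25

2.6250 % ABV


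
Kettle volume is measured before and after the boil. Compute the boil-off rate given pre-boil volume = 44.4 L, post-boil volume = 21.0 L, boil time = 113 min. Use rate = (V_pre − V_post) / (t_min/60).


rate = (44.4 − 21.0) / (113/60)

12.4248 L/hr


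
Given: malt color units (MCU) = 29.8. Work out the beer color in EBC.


SRM = 1.4922·MCU^0.6859;  EBC = SRM·1.97
SRM = 1.4922·29.8^0.6859 = 15.3106
EBC = 15.3106·1.97

30.1619 EBC


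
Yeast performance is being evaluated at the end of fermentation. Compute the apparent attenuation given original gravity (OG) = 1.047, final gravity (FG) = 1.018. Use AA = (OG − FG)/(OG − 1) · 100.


AA = (1.047 − 1.018)/(1.047 − 1) · 100

61.7021 %


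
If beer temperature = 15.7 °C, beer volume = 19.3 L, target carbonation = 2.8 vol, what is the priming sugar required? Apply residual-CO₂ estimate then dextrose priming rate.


residual = 14.695·(0.01821 + 0.09011·e^(−0.04·T));  sugar = (target − residual)·4.0·V
residual = 14.695·(0.01821 + 0.09011·e^(−0.04·15.7)) = 0.9742
sugar = (2.8 − 0.9742)·4.0·19.3

140.9481 g


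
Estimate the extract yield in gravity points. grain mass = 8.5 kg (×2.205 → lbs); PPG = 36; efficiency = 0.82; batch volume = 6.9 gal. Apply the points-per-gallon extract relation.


points = lbs × PPG × eff / vol
lbs = 8.5 × 2.205 = 18.7425
points = 18.7425 × 36 × 0.82 / 6.9

80.1853 points


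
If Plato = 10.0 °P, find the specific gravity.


SG = 259/(259 − P)
SG = 259/(259 − 10.0)

1.0402


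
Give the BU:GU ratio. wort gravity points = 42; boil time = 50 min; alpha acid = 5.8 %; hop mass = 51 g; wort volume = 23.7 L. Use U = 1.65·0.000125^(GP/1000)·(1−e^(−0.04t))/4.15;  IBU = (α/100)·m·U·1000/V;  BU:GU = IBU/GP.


U = 1.65·0.000125^(42/1000)·(1−e^(−0.04·50))/4.15 = 0.2357
IBU = (5.8/100)·51·0.2357·1000/23.7 = 29.4174
BU:GU = 29.4174/42

0.7004


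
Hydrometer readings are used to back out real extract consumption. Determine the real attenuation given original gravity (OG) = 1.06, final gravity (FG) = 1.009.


AA = (OG−FG)/(OG−1)·100;  RA = AA·0.8192
AA = (1.06 − 1.009)/(1.06 − 1)·100 = 85.0000
RA = 85.0000·0.8192

69.6320 %


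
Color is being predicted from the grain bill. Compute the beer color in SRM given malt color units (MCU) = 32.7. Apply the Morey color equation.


SRM = 1.4922 · MCU^0.6859
SRM = 1.4922 · 32.7^0.6859

16.3176 SRM


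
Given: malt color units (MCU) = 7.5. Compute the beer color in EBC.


SRM = 1.4922·MCU^0.6859;  EBC = SRM·1.97
SRM = 1.4922·7.5^0.6859 = 5.9434
EBC = 5.9434·1.97

11.7084 EBC


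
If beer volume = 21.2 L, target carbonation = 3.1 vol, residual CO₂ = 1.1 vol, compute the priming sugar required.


sugar = (target − residual)·4.0·V
sugar = (3.1 − 1.1)·4.0·21.2

169.6000 g


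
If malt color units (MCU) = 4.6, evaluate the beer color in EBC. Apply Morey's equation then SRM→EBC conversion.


SRM = 1.4922·MCU^0.6859;  EBC = SRM·1.97
SRM = 1.4922·4.6^0.6859 = 4.2502
EBC = 4.2502·1.97

8.3730 EBC


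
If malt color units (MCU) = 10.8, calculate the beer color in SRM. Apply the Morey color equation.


SRM = 1.4922 · MCU^0.6859
SRM = 1.4922 · 10.8^0.6859

7.6322 SRM


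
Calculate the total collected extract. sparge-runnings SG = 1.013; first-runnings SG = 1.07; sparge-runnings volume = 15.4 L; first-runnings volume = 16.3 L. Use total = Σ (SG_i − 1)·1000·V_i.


first = (1.07 − 1)·1000·16.3 = 1141.0000
sparge = (1.013 − 1)·1000·15.4 = 200.2000
total = 1141.0000 + 200.2000

1341.2000 gravity·L


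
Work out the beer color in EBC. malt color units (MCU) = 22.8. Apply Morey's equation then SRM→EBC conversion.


SRM = 1.4922·MCU^0.6859;  EBC = SRM·1.97
SRM = 1.4922·22.8^0.6859 = 12.7419
EBC = 12.7419·1.97

25.1016 EBC


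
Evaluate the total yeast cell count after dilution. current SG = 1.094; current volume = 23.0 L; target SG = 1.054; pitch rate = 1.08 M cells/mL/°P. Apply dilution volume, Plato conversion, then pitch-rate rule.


V_w = V·((SG_c−1)/(SG_t−1)−1);  °P = 259 − 259/SG_t;  cells = rate·(V+V_w)·°P
V_w = 23.0·((1.094−1)/(1.054−1)−1) = 17.0370
V_final = 23.0 + 17.0370 = 40.0370
°P = 259 − 259/1.054 = 13.2694
cells = 1.08·40.0370·13.2694

573.7710 billion cells


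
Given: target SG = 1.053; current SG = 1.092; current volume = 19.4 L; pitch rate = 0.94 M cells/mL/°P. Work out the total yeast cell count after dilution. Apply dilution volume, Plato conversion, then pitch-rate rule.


V_w = V·((SG_c−1)/(SG_t−1)−1);  °P = 259 − 259/SG_t;  cells = rate·(V+V_w)·°P
V_w = 19.4·((1.092−1)/(1.053−1)−1) = 14.2755
V_final = 19.4 + 14.2755 = 33.6755
°P = 259 − 259/1.053 = 13.0361
cells = 0.94·33.6755·13.0361

412.6566 billion cells


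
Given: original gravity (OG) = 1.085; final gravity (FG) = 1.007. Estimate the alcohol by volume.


ABV = (OG − FG) · 131.25
ABV = (1.085 − 1.007) · 131.25

10.2375 % ABV


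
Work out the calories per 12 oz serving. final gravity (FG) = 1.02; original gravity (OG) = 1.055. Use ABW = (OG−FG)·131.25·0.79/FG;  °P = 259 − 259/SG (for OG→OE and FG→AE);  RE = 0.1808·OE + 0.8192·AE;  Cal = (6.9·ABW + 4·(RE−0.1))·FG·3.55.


ABW = (1.055 − 1.02)·131.25·0.79/1.02 = 3.5579
OE = 259 − 259/1.055 = 13.5024 °P
AE = 259 − 259/1.02 = 5.0784 °P
RE = 0.1808·13.5024 + 0.8192·5.0784 = 6.6015 °P
Cal = (6.9·3.5579 + 4·(6.6015−0.1))·1.02·3.55

183.0613 kcal


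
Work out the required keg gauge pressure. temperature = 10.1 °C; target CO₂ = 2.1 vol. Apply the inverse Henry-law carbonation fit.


psi = vols/(0.01821 + 0.09011·e^(−0.04·T)) − 14.695
psi = 2.1/(0.01821 + 0.09011·e^(−0.04·10.1)) − 14.695

12.1005 psi


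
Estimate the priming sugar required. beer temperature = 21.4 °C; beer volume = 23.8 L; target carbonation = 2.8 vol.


residual = 14.695·(0.01821 + 0.09011·e^(−0.04·T));  sugar = (target − residual)·4.0·V
residual = 14.695·(0.01821 + 0.09011·e^(−0.04·21.4)) = 0.8302
sugar = (2.8 − 0.8302)·4.0·23.8

187.5270 g


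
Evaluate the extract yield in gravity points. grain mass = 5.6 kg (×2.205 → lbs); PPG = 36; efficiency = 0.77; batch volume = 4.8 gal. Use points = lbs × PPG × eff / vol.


lbs = 5.6 × 2.205 = 12.3480
points = 12.3480 × 36 × 0.77 / 4.8

71.3097 points


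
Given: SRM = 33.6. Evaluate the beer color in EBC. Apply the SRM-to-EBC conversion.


EBC = SRM · 1.97
EBC = 33.6 · 1.97

66.1920 EBC


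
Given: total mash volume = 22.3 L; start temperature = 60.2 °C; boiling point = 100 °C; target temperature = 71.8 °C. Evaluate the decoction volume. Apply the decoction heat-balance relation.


V_dec = V_total·(T_target − T_start)/(T_boil − T_start)
V_dec = 22.3·(71.8 − 60.2)/(100 − 60.2)

6.4995 L


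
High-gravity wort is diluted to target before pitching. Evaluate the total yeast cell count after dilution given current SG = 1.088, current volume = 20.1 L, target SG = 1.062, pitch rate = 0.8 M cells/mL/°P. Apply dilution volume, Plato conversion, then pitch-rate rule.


V_w = V·((SG_c−1)/(SG_t−1)−1);  °P = 259 − 259/SG_t;  cells = rate·(V+V_w)·°P
V_w = 20.1·((1.088−1)/(1.062−1)−1) = 8.4290
V_final = 20.1 + 8.4290 = 28.5290
°P = 259 − 259/1.062 = 15.1205
cells = 0.8·28.5290·15.1205

345.0992 billion cells


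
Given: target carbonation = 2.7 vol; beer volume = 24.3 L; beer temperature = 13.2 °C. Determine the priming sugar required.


residual = 14.695·(0.01821 + 0.09011·e^(−0.04·T));  sugar = (target − residual)·4.0·V
residual = 14.695·(0.01821 + 0.09011·e^(−0.04·13.2)) = 1.0486
sugar = (2.7 − 1.0486)·4.0·24.3

160.5193 g


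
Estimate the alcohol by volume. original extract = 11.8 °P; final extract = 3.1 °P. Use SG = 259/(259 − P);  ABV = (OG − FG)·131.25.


OG = 259/(259 − 11.8) = 1.0477
FG = 259/(259 − 3.1) = 1.0121
ABV = (1.0477 − 1.0121)·131.25

4.6752 % ABV


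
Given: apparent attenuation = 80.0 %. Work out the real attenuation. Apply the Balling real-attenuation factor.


RA = AA · 0.8192
RA = 80.0 · 0.8192

65.5360 %


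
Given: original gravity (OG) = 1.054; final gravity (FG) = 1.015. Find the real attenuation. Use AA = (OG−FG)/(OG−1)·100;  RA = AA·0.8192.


AA = (1.054 − 1.015)/(1.054 − 1)·100 = 72.2222
RA = 72.2222·0.8192

59.1644 %


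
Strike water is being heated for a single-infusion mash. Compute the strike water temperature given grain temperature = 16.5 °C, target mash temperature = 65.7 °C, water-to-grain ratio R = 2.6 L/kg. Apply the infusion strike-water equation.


T_strike = (0.41/R)·(T_mash − T_grain) + T_mash
T_strike = (0.41/2.6)·(65.7 − 16.5) + 65.7

73.4585 °C


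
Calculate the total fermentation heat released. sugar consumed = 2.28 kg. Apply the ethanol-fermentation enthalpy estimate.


Q = m_sugar · 590 kJ/kg
Q = 2.28 · 590

1345.2000 kJ


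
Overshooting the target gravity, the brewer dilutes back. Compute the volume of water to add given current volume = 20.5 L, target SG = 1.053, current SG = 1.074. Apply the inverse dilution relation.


V_water = V·((SG_curr − 1)/(SG_target − 1) − 1)
V_water = 20.5·((1.074 − 1)/(1.053 − 1) − 1)

8.1226 L


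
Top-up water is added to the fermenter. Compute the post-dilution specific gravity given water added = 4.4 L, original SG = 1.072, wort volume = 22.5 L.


SG_new = 1 + (SG_old − 1)·V_old/(V_old + V_water)
pts = (1.072 − 1)·1000·22.5/(22.5 + 4.4) = 60.2230
SG_new = 1 + 60.2230/1000

1.0602


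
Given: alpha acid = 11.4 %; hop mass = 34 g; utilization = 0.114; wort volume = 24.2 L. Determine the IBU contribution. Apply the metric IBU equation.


IBU = (α/100)·mass·U·1000 / V
IBU = (11.4/100)·34·0.114·1000 / 24.2

18.2588 IBU


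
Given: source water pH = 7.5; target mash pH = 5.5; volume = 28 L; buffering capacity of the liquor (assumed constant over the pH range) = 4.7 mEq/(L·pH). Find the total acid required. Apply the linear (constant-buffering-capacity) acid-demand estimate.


acid = buffering capacity · (pH_source − pH_target) · V
acid = 4.7 · (7.5 − 5.5) · 28

263.2000 mEq


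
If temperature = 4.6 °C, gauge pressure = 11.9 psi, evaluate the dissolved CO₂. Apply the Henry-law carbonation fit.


vols = (P + 14.695)·(0.01821 + 0.09011·e^(−0.04·T))
vols = (11.9 + 14.695)·(0.01821 + 0.09011·e^(−0.04·4.6))

2.4780 volumes


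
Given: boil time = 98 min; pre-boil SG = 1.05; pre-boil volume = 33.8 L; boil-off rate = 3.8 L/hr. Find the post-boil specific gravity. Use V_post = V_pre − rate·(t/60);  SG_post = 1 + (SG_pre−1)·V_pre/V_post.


V_post = 33.8 − 3.8·(98/60) = 27.5933
SG_post = 1 + (1.05 − 1)·33.8/27.5933

1.0612


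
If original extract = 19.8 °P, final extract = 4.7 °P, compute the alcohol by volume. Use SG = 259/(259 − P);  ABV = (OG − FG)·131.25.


OG = 259/(259 − 19.8) = 1.0828
FG = 259/(259 − 4.7) = 1.0185
ABV = (1.0828 − 1.0185)·131.25

8.4386 % ABV


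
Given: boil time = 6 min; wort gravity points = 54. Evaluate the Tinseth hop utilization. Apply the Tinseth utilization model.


U = 1.65·0.000125^(GP/1000) · (1 − e^(−0.04·t))/4.15
bigness = 1.65·0.000125^(54/1000) = 1.0156
boil_factor = (1 − e^(−0.04·6))/4.15 = 0.0514
U = 1.0156 · 0.0514

0.0522


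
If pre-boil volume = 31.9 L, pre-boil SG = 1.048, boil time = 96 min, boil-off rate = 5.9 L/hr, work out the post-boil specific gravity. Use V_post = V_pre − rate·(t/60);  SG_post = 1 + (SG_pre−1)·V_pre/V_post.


V_post = 31.9 − 5.9·(96/60) = 22.4600
SG_post = 1 + (1.048 − 1)·31.9/22.4600

1.0682


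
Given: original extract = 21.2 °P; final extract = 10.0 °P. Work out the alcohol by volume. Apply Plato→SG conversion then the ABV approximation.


SG = 259/(259 − P);  ABV = (OG − FG)·131.25
OG = 259/(259 − 21.2) = 1.0892
FG = 259/(259 − 10.0) = 1.0402
ABV = (1.0892 − 1.0402)·131.25

6.4299 % ABV


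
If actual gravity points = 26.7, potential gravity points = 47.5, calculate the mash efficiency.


efficiency = actual / potential × 100
efficiency = 26.7 / 47.5 × 100

56.2105 %


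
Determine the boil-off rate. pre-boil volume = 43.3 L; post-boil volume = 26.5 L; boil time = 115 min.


rate = (V_pre − V_post) / (t_min/60)
rate = (43.3 − 26.5) / (115/60)

8.7652 L/hr


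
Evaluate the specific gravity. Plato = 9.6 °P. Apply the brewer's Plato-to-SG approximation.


SG = 259/(259 − P)
SG = 259/(259 − 9.6)

1.0385


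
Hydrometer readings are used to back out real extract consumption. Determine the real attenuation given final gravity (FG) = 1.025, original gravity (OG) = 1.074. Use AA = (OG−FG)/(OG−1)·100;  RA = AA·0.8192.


AA = (1.074 − 1.025)/(1.074 − 1)·100 = 66.2162
RA = 66.2162·0.8192

54.2443 %


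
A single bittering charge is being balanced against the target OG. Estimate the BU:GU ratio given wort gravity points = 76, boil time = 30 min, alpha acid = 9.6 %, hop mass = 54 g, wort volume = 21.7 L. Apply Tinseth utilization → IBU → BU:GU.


U = 1.65·0.000125^(GP/1000)·(1−e^(−0.04t))/4.15;  IBU = (α/100)·m·U·1000/V;  BU:GU = IBU/GP
U = 1.65·0.000125^(76/1000)·(1−e^(−0.04·30))/4.15 = 0.1403
IBU = (9.6/100)·54·0.1403·1000/21.7 = 33.5245
BU:GU = 33.5245/76

0.4411


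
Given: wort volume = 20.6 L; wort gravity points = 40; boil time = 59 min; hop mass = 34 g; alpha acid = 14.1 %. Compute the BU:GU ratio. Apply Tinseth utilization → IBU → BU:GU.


U = 1.65·0.000125^(GP/1000)·(1−e^(−0.04t))/4.15;  IBU = (α/100)·m·U·1000/V;  BU:GU = IBU/GP
U = 1.65·0.000125^(40/1000)·(1−e^(−0.04·59))/4.15 = 0.2513
IBU = (14.1/100)·34·0.2513·1000/20.6 = 58.4884
BU:GU = 58.4884/40

1.4622


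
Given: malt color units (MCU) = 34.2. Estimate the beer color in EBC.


SRM = 1.4922·MCU^0.6859;  EBC = SRM·1.97
SRM = 1.4922·34.2^0.6859 = 16.8273
EBC = 16.8273·1.97

33.1499 EBC


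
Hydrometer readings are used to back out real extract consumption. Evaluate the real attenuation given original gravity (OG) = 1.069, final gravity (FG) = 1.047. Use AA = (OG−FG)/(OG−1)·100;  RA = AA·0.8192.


AA = (1.069 − 1.047)/(1.069 − 1)·100 = 31.8841
RA = 31.8841·0.8192

26.1194 %


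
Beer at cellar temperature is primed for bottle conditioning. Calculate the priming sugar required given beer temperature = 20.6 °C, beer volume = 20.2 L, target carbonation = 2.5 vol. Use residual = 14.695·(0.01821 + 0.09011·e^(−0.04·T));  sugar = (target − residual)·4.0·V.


residual = 14.695·(0.01821 + 0.09011·e^(−0.04·20.6)) = 0.8485
sugar = (2.5 − 0.8485)·4.0·20.2

133.4434 g


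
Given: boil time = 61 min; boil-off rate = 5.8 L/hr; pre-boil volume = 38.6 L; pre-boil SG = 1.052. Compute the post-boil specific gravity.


V_post = V_pre − rate·(t/60);  SG_post = 1 + (SG_pre−1)·V_pre/V_post
V_post = 38.6 − 5.8·(61/60) = 32.7033
SG_post = 1 + (1.052 − 1)·38.6/32.7033

1.0614


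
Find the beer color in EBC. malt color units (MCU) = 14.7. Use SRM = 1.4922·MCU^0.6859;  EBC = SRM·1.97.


SRM = 1.4922·14.7^0.6859 = 9.4295
EBC = 9.4295·1.97

18.5762 EBC


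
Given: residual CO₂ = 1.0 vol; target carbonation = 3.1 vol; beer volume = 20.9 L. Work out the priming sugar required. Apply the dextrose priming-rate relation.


sugar = (target − residual)·4.0·V
sugar = (3.1 − 1.0)·4.0·20.9

175.5600 g


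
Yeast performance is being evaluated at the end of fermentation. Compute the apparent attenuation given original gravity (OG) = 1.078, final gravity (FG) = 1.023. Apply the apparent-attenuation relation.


AA = (OG − FG)/(OG − 1) · 100
AA = (1.078 − 1.023)/(1.078 − 1) · 100

70.5128 %


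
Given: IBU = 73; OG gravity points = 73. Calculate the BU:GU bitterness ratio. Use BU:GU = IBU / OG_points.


BU:GU = 73 / 73

1.0000


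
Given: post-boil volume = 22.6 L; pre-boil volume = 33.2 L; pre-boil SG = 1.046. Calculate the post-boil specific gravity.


SG_post = 1 + (SG_pre − 1)·V_pre/V_post
pts_pre = (1.046 − 1)·1000 = 46.0000
pts_post = 46.0000·33.2/22.6 = 67.5752
SG_post = 1 + 67.5752/1000

1.0676


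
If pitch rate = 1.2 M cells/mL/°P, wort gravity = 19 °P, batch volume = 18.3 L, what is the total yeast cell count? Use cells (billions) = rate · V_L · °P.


cells = 1.2 · 18.3 · 19

417.2400 billion cells


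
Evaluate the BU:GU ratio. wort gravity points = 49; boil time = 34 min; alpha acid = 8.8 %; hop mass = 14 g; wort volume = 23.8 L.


U = 1.65·0.000125^(GP/1000)·(1−e^(−0.04t))/4.15;  IBU = (α/100)·m·U·1000/V;  BU:GU = IBU/GP
U = 1.65·0.000125^(49/1000)·(1−e^(−0.04·34))/4.15 = 0.1903
IBU = (8.8/100)·14·0.1903·1000/23.8 = 9.8493
BU:GU = 9.8493/49

0.2010


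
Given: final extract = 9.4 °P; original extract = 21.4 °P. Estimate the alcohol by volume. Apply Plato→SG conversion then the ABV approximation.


SG = 259/(259 − P);  ABV = (OG − FG)·131.25
OG = 259/(259 − 21.4) = 1.0901
FG = 259/(259 − 9.4) = 1.0377
ABV = (1.0901 − 1.0377)·131.25

6.8784 % ABV


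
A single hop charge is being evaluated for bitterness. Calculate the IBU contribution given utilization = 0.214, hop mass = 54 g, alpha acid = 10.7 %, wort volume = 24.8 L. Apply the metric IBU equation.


IBU = (α/100)·mass·U·1000 / V
IBU = (10.7/100)·54·0.214·1000 / 24.8

49.8585 IBU


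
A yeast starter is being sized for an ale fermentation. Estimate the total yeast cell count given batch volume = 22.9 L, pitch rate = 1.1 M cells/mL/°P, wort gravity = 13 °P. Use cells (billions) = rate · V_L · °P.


cells = 1.1 · 22.9 · 13

327.4700 billion cells


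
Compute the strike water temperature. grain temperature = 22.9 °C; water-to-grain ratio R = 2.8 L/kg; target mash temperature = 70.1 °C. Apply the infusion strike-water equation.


T_strike = (0.41/R)·(T_mash − T_grain) + T_mash
T_strike = (0.41/2.8)·(70.1 − 22.9) + 70.1

77.0114 °C


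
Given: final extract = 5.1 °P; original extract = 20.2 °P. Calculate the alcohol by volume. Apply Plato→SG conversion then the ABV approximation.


SG = 259/(259 − P);  ABV = (OG − FG)·131.25
OG = 259/(259 − 20.2) = 1.0846
FG = 259/(259 − 5.1) = 1.0201
ABV = (1.0846 − 1.0201)·131.25

8.4660 % ABV


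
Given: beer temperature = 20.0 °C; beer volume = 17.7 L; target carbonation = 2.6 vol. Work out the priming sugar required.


residual = 14.695·(0.01821 + 0.09011·e^(−0.04·T));  sugar = (target − residual)·4.0·V
residual = 14.695·(0.01821 + 0.09011·e^(−0.04·20.0)) = 0.8626
sugar = (2.6 − 0.8626)·4.0·17.7

123.0092 g
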